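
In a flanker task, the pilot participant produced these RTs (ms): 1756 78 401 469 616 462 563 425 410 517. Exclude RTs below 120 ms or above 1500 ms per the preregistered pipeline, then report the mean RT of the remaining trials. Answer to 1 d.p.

Excluded: 78, 1756
Retained (n=8): Σ = 3863
Mean = 3863/8 = 482.8750

482.9 ms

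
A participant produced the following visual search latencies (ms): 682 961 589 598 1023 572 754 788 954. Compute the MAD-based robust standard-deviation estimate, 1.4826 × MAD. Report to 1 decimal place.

244.6 ms

Sorted: 572, 589, 598, 682, 754, 788, 954, 961, 1023 → median = 754
|x − 754| sorted: 0, 34, 72, 156, 165, 182, 200, 207, 269 → MAD = 165
Robust SD ≈ 1.4826 × 165 = 244.629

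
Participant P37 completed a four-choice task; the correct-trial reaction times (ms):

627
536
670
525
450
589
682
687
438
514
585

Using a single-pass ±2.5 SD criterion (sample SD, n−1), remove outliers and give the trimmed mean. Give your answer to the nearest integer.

n = 11, ΣRT = 6303, M = 573.000
Σ(x−M)² = 78110.00; s = √(78110.00/10) = 88.380
Cutoffs: 573.000 ± 2.5·88.380 → [352.1, 793.9]
No RTs fall outside the cutoffs; all 11 retained. Mean = 6303/11 = 573.000

573 ms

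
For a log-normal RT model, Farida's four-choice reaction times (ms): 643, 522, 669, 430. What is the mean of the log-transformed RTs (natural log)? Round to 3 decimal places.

ln(RT): 6.4661, 6.2577, 6.5058, 6.0638
Σ ln(RT) = 25.2934
Mean = 25.2934/4 = 6.32335

6.323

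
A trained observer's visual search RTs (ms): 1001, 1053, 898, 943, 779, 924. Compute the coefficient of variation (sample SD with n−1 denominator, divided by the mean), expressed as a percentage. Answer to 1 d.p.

n = 6, Σ = 5598, M = 933.0000
Σ(x−M)² = 44146.000; s = √(44146.000/5) = 93.9638
CV = 93.9638 / 933.0000 = 0.10071 = 10.071%

10.1%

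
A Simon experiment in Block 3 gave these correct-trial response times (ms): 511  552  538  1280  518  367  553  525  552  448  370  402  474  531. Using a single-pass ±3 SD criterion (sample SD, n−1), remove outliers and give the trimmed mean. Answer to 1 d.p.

487.8 ms

n = 14, ΣRT = 7621, M = 544.357
Σ(x−M)² = 640119.21; s = √(640119.21/13) = 221.901
Cutoffs: 544.357 ± 3·221.901 → [-121.3, 1210.1]
Outside: 1280 → excluded.
Retained (n=13): Σ = 6341, mean = 6341/13 = 487.769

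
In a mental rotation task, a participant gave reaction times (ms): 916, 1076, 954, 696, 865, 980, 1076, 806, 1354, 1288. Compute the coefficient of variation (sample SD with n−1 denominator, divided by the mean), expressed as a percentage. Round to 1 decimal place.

n = 10, Σ = 10011, M = 1001.1000
Σ(x−M)² = 377648.900; s = √(377648.900/9) = 204.8438
CV = 204.8438 / 1001.1000 = 0.20462 = 20.462%

20.5%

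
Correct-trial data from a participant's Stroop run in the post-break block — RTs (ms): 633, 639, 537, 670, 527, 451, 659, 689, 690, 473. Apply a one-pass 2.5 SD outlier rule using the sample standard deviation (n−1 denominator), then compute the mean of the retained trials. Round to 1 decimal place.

596.8 ms

n = 10, ΣRT = 5968, M = 596.800
Σ(x−M)² = 74537.60; s = √(74537.60/9) = 91.005
Cutoffs: 596.800 ± 2.5·91.005 → [369.3, 824.3]
No RTs fall outside the cutoffs; all 10 retained. Mean = 5968/10 = 596.800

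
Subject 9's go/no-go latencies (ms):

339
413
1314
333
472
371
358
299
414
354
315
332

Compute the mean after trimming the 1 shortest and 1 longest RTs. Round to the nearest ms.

Sorted: 299, 315, 332, 333, 339, 354, 358, 371, 413, 414, 472, 1314
Drop lowest 1 (299) and highest 1 (1314)
Remaining (n=10): Σ = 3701, mean = 3701/10 = 370.100

370 ms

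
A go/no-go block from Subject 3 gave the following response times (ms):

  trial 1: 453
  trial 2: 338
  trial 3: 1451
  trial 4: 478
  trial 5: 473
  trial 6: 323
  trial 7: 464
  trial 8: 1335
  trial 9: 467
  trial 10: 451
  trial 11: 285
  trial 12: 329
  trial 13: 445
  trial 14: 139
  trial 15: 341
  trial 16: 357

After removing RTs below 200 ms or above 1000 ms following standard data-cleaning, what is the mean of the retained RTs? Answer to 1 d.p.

400.3 ms

Excluded: 139, 1335, 1451
Retained (n=13): Σ = 5204
Mean = 5204/13 = 400.3077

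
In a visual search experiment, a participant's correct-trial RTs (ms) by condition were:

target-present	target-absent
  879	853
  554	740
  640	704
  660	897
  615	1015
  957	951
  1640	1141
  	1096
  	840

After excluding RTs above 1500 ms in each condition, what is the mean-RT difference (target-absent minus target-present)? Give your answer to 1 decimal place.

target-present: exclude 1640
M(target-present) = 4305/6 = 717.500
M(target-absent) = 8237/9 = 915.222
Difference = 915.222 − 717.500 = 197.722 ms

197.7 ms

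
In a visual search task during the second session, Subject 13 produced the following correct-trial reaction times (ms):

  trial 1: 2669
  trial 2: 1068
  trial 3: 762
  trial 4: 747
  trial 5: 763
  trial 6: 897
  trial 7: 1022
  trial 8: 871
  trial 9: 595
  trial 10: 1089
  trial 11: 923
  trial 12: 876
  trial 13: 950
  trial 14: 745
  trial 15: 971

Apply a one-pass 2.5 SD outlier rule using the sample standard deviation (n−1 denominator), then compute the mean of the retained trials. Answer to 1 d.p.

877.1 ms

n = 15, ΣRT = 14948, M = 996.533
Σ(x−M)² = 3256177.73; s = √(3256177.73/14) = 482.270
Cutoffs: 996.533 ± 2.5·482.270 → [-209.1, 2202.2]
Outside: 2669 → excluded.
Retained (n=14): Σ = 12279, mean = 12279/14 = 877.071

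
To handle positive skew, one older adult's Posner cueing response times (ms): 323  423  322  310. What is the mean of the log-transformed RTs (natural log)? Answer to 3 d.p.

5.834

ln(RT): 5.7777, 6.0474, 5.7746, 5.7366
Σ ln(RT) = 23.3361
Mean = 23.3361/4 = 5.83404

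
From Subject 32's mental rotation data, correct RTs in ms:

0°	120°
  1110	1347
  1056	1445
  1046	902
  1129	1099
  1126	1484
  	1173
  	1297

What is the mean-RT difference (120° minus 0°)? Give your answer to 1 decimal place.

M(0°) = 5467/5 = 1093.400
M(120°) = 8747/7 = 1249.571
Difference = 1249.571 − 1093.400 = 156.171 ms

156.2 ms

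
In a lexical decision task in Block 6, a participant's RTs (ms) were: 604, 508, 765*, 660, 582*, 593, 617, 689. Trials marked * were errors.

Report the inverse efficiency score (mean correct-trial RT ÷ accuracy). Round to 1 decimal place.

815.8 ms

Correct trials (n=6): 604, 508, 660, 593, 617, 689
Mean correct RT = 3671/6 = 611.8333 ms
Proportion correct = 6/8
IES = 611.8333 / (6/8) = 815.778 ms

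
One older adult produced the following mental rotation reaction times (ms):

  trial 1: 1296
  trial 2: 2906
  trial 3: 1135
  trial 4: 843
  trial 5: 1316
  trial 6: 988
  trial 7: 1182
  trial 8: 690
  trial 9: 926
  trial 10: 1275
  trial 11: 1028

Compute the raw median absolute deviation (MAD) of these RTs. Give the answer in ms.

Sorted: 690, 843, 926, 988, 1028, 1135, 1182, 1275, 1296, 1316, 2906 → median = 1135
|x − 1135|: 161, 1771, 0, 292, 181, 147, 47, 445, 209, 140, 107
Sorted deviations: 0, 47, 107, 140, 147, 161, 181, 209, 292, 445, 1771 → MAD = 161

161 ms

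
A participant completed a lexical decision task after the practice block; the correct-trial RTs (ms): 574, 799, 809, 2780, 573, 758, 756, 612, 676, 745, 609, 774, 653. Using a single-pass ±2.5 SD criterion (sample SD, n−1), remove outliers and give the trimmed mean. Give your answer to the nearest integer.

n = 13, ΣRT = 11118, M = 855.231
Σ(x−M)² = 4099642.31; s = √(4099642.31/12) = 584.497
Cutoffs: 855.231 ± 2.5·584.497 → [-606.0, 2316.5]
Outside: 2780 → excluded.
Retained (n=12): Σ = 8338, mean = 8338/12 = 694.833

695 ms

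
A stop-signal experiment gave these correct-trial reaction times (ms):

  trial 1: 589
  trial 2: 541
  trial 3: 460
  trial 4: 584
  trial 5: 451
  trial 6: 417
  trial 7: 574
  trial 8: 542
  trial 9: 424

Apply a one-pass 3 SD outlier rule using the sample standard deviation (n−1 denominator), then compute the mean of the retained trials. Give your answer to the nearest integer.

n = 9, ΣRT = 4582, M = 509.111
Σ(x−M)² = 39816.89; s = √(39816.89/8) = 70.549
Cutoffs: 509.111 ± 3·70.549 → [297.5, 720.8]
No RTs fall outside the cutoffs; all 9 retained. Mean = 4582/9 = 509.111

509 ms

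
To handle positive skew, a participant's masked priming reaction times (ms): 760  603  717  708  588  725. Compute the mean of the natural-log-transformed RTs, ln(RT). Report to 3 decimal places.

6.523

ln(RT): 6.6333, 6.4019, 6.5751, 6.5624, 6.3767, 6.5862
Σ ln(RT) = 39.1357
Mean = 39.1357/6 = 6.52261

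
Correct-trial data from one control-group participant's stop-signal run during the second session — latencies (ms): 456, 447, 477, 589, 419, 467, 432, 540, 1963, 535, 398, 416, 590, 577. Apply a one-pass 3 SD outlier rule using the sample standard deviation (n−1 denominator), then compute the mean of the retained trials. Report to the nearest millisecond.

n = 14, ΣRT = 8306, M = 593.286
Σ(x−M)² = 2078320.86; s = √(2078320.86/13) = 399.839
Cutoffs: 593.286 ± 3·399.839 → [-606.2, 1792.8]
Outside: 1963 → excluded.
Retained (n=13): Σ = 6343, mean = 6343/13 = 487.923

488 ms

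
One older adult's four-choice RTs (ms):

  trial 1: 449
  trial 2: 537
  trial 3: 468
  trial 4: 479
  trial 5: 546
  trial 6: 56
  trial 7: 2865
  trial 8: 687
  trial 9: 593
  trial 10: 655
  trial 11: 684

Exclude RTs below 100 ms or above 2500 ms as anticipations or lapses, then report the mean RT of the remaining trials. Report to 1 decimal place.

Excluded: 56, 2865
Retained (n=9): Σ = 5098
Mean = 5098/9 = 566.4444

566.4 ms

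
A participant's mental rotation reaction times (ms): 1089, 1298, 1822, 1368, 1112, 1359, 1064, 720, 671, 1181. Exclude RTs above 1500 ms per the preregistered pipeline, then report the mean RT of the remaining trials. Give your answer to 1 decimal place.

Excluded: 1822
Retained (n=9): Σ = 9862
Mean = 9862/9 = 1095.7778

1095.8 ms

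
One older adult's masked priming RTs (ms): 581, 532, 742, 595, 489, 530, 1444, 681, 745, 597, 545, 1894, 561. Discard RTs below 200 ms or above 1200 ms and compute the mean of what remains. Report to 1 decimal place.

599.8 ms

Excluded: 1444, 1894
Retained (n=11): Σ = 6598
Mean = 6598/11 = 599.8182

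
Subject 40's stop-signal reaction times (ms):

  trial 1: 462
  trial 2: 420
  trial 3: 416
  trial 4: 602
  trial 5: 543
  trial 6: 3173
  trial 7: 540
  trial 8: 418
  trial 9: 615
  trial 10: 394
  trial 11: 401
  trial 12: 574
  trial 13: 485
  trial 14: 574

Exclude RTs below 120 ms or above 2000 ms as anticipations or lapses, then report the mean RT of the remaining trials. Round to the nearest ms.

Excluded: 3173
Retained (n=13): Σ = 6444
Mean = 6444/13 = 495.6923

496 ms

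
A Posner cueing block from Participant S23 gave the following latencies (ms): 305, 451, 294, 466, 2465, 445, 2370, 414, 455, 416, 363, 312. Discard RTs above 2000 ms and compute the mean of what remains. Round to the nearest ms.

Excluded: 2370, 2465
Retained (n=10): Σ = 3921
Mean = 3921/10 = 392.1000

392 ms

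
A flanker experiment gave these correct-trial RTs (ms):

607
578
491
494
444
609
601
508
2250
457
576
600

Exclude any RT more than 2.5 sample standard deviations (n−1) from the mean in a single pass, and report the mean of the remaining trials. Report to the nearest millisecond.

n = 12, ΣRT = 8215, M = 684.583
Σ(x−M)² = 2714204.92; s = √(2714204.92/11) = 496.735
Cutoffs: 684.583 ± 2.5·496.735 → [-557.3, 1926.4]
Outside: 2250 → excluded.
Retained (n=11): Σ = 5965, mean = 5965/11 = 542.273

542 ms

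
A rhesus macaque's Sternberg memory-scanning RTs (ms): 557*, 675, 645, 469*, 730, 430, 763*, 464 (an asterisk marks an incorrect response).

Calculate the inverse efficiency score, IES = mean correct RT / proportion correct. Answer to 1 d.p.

942.1 ms

Correct trials (n=5): 675, 645, 730, 430, 464
Mean correct RT = 2944/5 = 588.8000 ms
Proportion correct = 5/8
IES = 588.8000 / (5/8) = 942.080 ms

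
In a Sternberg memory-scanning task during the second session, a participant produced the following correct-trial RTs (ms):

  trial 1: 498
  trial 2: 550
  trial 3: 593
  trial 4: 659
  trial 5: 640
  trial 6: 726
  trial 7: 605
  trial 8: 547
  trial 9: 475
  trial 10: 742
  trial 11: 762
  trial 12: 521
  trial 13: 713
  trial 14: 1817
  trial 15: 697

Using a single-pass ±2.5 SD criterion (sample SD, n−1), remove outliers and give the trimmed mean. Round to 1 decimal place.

623.4 ms

n = 15, ΣRT = 10545, M = 703.000
Σ(x−M)² = 1449150.00; s = √(1449150.00/14) = 321.731
Cutoffs: 703.000 ± 2.5·321.731 → [-101.3, 1507.3]
Outside: 1817 → excluded.
Retained (n=14): Σ = 8728, mean = 8728/14 = 623.429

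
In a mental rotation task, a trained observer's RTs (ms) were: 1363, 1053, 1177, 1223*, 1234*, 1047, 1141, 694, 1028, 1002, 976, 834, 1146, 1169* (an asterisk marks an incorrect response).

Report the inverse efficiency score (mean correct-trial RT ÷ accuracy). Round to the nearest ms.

Correct trials (n=11): 1363, 1053, 1177, 1047, 1141, 694, 1028, 1002, 976, 834, 1146
Mean correct RT = 11461/11 = 1041.9091 ms
Proportion correct = 11/14
IES = 1041.9091 / (11/14) = 1326.066 ms

1326 ms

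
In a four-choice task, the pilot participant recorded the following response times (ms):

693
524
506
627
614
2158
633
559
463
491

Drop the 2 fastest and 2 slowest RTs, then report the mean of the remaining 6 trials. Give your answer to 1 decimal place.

Sorted: 463, 491, 506, 524, 559, 614, 627, 633, 693, 2158
Drop lowest 2 (463, 491) and highest 2 (693, 2158)
Remaining (n=6): Σ = 3463, mean = 3463/6 = 577.167

577.2 ms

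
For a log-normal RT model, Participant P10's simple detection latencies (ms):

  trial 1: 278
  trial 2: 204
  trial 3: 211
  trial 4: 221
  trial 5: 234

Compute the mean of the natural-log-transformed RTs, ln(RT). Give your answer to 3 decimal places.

5.430

ln(RT): 5.6276, 5.3181, 5.3519, 5.3982, 5.4553
Σ ln(RT) = 27.1511
Mean = 27.1511/5 = 5.43022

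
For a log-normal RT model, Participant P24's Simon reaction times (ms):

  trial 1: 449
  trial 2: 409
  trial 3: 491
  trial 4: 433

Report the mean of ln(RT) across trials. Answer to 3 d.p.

6.097

ln(RT): 6.1070, 6.0137, 6.1964, 6.0707
Σ ln(RT) = 24.3879
Mean = 24.3879/4 = 6.09698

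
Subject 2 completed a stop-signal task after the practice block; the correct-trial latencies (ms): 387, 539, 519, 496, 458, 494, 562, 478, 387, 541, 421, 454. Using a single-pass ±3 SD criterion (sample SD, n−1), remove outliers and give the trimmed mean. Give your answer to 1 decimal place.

478.0 ms

n = 12, ΣRT = 5736, M = 478.000
Σ(x−M)² = 37794.00; s = √(37794.00/11) = 58.616
Cutoffs: 478.000 ± 3·58.616 → [302.2, 653.8]
No RTs fall outside the cutoffs; all 12 retained. Mean = 5736/12 = 478.000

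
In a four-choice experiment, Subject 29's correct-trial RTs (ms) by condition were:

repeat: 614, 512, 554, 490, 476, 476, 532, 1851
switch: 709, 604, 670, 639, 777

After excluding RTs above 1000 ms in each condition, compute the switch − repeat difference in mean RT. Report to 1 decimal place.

157.8 ms

repeat: exclude 1851
M(repeat) = 3654/7 = 522.000
M(switch) = 3399/5 = 679.800
Difference = 679.800 − 522.000 = 157.800 ms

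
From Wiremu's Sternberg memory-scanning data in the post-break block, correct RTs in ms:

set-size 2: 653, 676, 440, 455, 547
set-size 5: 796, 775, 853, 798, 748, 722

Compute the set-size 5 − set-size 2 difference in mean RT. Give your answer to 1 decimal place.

227.8 ms

M(set-size 2) = 2771/5 = 554.200
M(set-size 5) = 4692/6 = 782.000
Difference = 782.000 − 554.200 = 227.800 ms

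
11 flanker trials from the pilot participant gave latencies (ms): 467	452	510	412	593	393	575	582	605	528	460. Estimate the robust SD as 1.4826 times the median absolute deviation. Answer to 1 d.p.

96.4 ms

Sorted: 393, 412, 452, 460, 467, 510, 528, 575, 582, 593, 605 → median = 510
|x − 510| sorted: 0, 18, 43, 50, 58, 65, 72, 83, 95, 98, 117 → MAD = 65
Robust SD ≈ 1.4826 × 65 = 96.369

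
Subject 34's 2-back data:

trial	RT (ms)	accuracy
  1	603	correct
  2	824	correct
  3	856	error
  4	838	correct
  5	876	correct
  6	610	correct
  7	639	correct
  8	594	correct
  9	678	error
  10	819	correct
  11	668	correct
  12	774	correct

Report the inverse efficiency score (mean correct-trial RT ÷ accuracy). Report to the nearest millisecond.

Correct trials (n=10): 603, 824, 838, 876, 610, 639, 594, 819, 668, 774
Mean correct RT = 7245/10 = 724.5000 ms
Proportion correct = 10/12
IES = 724.5000 / (10/12) = 869.400 ms

869 ms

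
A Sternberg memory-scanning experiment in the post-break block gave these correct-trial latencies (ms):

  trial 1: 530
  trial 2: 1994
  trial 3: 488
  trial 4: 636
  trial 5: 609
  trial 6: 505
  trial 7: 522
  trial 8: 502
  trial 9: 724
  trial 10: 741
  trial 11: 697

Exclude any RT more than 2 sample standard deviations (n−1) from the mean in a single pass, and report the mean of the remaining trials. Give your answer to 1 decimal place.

595.4 ms

n = 11, ΣRT = 7948, M = 722.545
Σ(x−M)² = 1866244.73; s = √(1866244.73/10) = 432.001
Cutoffs: 722.545 ± 2·432.001 → [-141.5, 1586.5]
Outside: 1994 → excluded.
Retained (n=10): Σ = 5954, mean = 5954/10 = 595.400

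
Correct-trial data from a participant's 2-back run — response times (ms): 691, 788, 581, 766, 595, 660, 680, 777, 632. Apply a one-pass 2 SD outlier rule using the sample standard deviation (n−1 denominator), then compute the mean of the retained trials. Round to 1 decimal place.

n = 9, ΣRT = 6170, M = 685.556
Σ(x−M)² = 48042.22; s = √(48042.22/8) = 77.494
Cutoffs: 685.556 ± 2·77.494 → [530.6, 840.5]
No RTs fall outside the cutoffs; all 9 retained. Mean = 6170/9 = 685.556

685.6 ms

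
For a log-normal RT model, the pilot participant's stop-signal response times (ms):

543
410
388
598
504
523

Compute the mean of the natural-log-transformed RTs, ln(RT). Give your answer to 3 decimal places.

6.192

ln(RT): 6.2971, 6.0162, 5.9610, 6.3936, 6.2226, 6.2596
Σ ln(RT) = 37.1500
Mean = 37.1500/6 = 6.19167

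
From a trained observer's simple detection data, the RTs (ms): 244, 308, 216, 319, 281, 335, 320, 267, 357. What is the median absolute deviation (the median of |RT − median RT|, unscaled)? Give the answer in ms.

Sorted: 216, 244, 267, 281, 308, 319, 320, 335, 357 → median = 308
|x − 308|: 64, 0, 92, 11, 27, 27, 12, 41, 49
Sorted deviations: 0, 11, 12, 27, 27, 41, 49, 64, 92 → MAD = 27

27 ms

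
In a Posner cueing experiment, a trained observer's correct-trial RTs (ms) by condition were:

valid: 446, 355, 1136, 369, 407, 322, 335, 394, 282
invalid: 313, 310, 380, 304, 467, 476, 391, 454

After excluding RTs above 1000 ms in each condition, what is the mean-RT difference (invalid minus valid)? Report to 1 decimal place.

23.1 ms

valid: exclude 1136
M(valid) = 2910/8 = 363.750
M(invalid) = 3095/8 = 386.875
Difference = 386.875 − 363.750 = 23.125 ms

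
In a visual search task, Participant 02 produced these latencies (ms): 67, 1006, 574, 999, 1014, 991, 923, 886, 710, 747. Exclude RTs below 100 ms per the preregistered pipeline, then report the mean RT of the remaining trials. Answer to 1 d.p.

Excluded: 67
Retained (n=9): Σ = 7850
Mean = 7850/9 = 872.2222

872.2 ms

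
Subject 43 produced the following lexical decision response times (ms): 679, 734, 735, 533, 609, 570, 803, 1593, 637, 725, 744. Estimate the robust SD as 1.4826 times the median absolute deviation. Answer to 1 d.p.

Sorted: 533, 570, 609, 637, 679, 725, 734, 735, 744, 803, 1593 → median = 725
|x − 725| sorted: 0, 9, 10, 19, 46, 78, 88, 116, 155, 192, 868 → MAD = 78
Robust SD ≈ 1.4826 × 78 = 115.643

115.6 ms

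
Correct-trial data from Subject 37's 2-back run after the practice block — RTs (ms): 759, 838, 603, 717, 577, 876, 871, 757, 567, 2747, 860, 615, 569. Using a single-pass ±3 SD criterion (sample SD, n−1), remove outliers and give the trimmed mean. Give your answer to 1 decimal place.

717.4 ms

n = 13, ΣRT = 11356, M = 873.538
Σ(x−M)² = 3977199.23; s = √(3977199.23/12) = 575.702
Cutoffs: 873.538 ± 3·575.702 → [-853.6, 2600.6]
Outside: 2747 → excluded.
Retained (n=12): Σ = 8609, mean = 8609/12 = 717.417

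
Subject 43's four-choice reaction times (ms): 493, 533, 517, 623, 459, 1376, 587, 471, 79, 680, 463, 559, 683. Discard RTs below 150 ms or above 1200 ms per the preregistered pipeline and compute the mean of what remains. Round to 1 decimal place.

551.6 ms

Excluded: 79, 1376
Retained (n=11): Σ = 6068
Mean = 6068/11 = 551.6364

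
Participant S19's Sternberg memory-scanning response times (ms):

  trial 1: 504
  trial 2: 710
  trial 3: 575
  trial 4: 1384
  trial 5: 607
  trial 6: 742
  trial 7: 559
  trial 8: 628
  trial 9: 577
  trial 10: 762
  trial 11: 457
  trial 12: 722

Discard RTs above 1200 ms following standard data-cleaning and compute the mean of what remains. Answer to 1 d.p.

622.1 ms

Excluded: 1384
Retained (n=11): Σ = 6843
Mean = 6843/11 = 622.0909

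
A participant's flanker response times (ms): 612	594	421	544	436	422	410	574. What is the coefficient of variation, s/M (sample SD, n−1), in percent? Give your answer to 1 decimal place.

17.4%

n = 8, Σ = 4013, M = 501.6250
Σ(x−M)² = 53291.875; s = √(53291.875/7) = 87.2532
CV = 87.2532 / 501.6250 = 0.17394 = 17.394%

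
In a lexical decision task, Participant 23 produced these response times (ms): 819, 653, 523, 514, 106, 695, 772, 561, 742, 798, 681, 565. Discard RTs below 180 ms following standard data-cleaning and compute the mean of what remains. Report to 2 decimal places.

Excluded: 106
Retained (n=11): Σ = 7323
Mean = 7323/11 = 665.7273

665.73 ms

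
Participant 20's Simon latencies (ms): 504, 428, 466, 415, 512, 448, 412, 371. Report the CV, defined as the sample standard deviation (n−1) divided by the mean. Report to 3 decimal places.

n = 8, Σ = 3556, M = 444.5000
Σ(x−M)² = 16172.000; s = √(16172.000/7) = 48.0654
CV = 48.0654 / 444.5000 = 0.10813

0.108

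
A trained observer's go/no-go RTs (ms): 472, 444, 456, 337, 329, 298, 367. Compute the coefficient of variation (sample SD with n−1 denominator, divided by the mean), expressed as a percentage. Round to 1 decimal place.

18.1%

n = 7, Σ = 2703, M = 386.1429
Σ(x−M)² = 29414.857; s = √(29414.857/6) = 70.0177
CV = 70.0177 / 386.1429 = 0.18133 = 18.133%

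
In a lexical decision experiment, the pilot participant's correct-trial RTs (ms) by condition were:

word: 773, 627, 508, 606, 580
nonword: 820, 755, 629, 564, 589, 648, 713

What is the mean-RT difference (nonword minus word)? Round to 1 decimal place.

M(word) = 3094/5 = 618.800
M(nonword) = 4718/7 = 674.000
Difference = 674.000 − 618.800 = 55.200 ms

55.2 ms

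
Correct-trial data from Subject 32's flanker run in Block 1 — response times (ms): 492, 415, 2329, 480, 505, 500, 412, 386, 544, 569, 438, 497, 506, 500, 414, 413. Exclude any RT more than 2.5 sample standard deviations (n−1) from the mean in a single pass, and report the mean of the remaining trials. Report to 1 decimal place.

n = 16, ΣRT = 9400, M = 587.500
Σ(x−M)² = 3276746.00; s = √(3276746.00/15) = 467.386
Cutoffs: 587.500 ± 2.5·467.386 → [-581.0, 1756.0]
Outside: 2329 → excluded.
Retained (n=15): Σ = 7071, mean = 7071/15 = 471.400

471.4 ms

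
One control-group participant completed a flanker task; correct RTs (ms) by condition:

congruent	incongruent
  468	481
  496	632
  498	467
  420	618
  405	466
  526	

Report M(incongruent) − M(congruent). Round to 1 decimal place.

M(congruent) = 2813/6 = 468.833
M(incongruent) = 2664/5 = 532.800
Difference = 532.800 − 468.833 = 63.967 ms

64.0 ms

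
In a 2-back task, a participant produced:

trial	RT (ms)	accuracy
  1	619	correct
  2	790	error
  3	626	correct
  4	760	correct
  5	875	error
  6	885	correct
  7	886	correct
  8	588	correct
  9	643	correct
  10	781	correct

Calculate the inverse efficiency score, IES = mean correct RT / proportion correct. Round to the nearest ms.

Correct trials (n=8): 619, 626, 760, 885, 886, 588, 643, 781
Mean correct RT = 5788/8 = 723.5000 ms
Proportion correct = 8/10
IES = 723.5000 / (8/10) = 904.375 ms

904 ms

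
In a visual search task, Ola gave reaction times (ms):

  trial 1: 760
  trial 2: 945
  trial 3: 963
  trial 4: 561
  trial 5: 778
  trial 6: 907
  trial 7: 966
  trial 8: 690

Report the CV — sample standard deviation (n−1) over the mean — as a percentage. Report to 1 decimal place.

18.1%

n = 8, Σ = 6570, M = 821.2500
Σ(x−M)² = 154291.500; s = √(154291.500/7) = 148.4643
CV = 148.4643 / 821.2500 = 0.18078 = 18.078%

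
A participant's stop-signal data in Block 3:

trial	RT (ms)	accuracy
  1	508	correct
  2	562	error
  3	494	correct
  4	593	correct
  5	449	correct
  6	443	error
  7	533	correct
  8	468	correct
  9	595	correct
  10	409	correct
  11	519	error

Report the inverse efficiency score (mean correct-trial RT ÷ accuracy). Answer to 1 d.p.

Correct trials (n=8): 508, 494, 593, 449, 533, 468, 595, 409
Mean correct RT = 4049/8 = 506.1250 ms
Proportion correct = 8/11
IES = 506.1250 / (8/11) = 695.922 ms

695.9 ms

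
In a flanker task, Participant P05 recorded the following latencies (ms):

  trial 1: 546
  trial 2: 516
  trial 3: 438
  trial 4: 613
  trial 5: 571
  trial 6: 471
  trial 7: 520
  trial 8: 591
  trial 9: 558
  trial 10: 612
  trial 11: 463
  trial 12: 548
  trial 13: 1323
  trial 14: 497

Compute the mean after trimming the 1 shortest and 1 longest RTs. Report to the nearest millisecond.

Sorted: 438, 463, 471, 497, 516, 520, 546, 548, 558, 571, 591, 612, 613, 1323
Drop lowest 1 (438) and highest 1 (1323)
Remaining (n=12): Σ = 6506, mean = 6506/12 = 542.167

542 ms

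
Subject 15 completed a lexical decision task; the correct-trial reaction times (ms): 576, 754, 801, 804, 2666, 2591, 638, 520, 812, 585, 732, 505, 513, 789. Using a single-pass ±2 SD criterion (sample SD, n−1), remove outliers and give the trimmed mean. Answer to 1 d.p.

n = 14, ΣRT = 13286, M = 949.000
Σ(x−M)² = 6756284.00; s = √(6756284.00/13) = 720.912
Cutoffs: 949.000 ± 2·720.912 → [-492.8, 2390.8]
Outside: 2591, 2666 → excluded.
Retained (n=12): Σ = 8029, mean = 8029/12 = 669.083

669.1 ms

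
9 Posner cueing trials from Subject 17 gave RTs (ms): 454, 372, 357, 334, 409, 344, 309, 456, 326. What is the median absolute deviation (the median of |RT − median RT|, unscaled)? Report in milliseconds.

31 ms

Sorted: 309, 326, 334, 344, 357, 372, 409, 454, 456 → median = 357
|x − 357|: 97, 15, 0, 23, 52, 13, 48, 99, 31
Sorted deviations: 0, 13, 15, 23, 31, 48, 52, 97, 99 → MAD = 31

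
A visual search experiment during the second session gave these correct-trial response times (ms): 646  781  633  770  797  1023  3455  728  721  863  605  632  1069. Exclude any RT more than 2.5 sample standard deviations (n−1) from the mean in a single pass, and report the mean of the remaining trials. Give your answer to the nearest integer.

772 ms

n = 13, ΣRT = 12723, M = 978.692
Σ(x−M)² = 6890530.77; s = √(6890530.77/12) = 757.767
Cutoffs: 978.692 ± 2.5·757.767 → [-915.7, 2873.1]
Outside: 3455 → excluded.
Retained (n=12): Σ = 9268, mean = 9268/12 = 772.333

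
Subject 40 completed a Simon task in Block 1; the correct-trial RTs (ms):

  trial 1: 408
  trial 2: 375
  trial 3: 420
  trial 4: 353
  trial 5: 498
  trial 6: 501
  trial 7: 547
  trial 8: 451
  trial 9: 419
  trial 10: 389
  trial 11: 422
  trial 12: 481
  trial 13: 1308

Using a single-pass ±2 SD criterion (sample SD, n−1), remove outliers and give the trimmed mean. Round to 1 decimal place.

438.7 ms

n = 13, ΣRT = 6572, M = 505.538
Σ(x−M)² = 734505.23; s = √(734505.23/12) = 247.404
Cutoffs: 505.538 ± 2·247.404 → [10.7, 1000.3]
Outside: 1308 → excluded.
Retained (n=12): Σ = 5264, mean = 5264/12 = 438.667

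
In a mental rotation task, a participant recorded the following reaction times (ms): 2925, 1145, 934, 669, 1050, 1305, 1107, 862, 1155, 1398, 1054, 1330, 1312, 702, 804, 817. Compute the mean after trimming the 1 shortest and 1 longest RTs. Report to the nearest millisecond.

1070 ms

Sorted: 669, 702, 804, 817, 862, 934, 1050, 1054, 1107, 1145, 1155, 1305, 1312, 1330, 1398, 2925
Drop lowest 1 (669) and highest 1 (2925)
Remaining (n=14): Σ = 14975, mean = 14975/14 = 1069.643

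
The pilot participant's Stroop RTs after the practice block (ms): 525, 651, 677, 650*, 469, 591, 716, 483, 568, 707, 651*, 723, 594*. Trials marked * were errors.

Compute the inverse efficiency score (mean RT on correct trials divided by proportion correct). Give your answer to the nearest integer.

Correct trials (n=10): 525, 651, 677, 469, 591, 716, 483, 568, 707, 723
Mean correct RT = 6110/10 = 611.0000 ms
Proportion correct = 10/13
IES = 611.0000 / (10/13) = 794.300 ms

794 ms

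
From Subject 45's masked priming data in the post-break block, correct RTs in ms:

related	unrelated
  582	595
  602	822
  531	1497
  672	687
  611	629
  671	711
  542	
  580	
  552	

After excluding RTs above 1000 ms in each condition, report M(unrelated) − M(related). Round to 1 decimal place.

unrelated: exclude 1497
M(related) = 5343/9 = 593.667
M(unrelated) = 3444/5 = 688.800
Difference = 688.800 − 593.667 = 95.133 ms

95.1 ms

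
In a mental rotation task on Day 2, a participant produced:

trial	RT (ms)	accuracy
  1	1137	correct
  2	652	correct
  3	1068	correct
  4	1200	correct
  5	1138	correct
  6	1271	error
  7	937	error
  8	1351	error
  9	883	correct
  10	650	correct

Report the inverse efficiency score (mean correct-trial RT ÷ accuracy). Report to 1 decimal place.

1373.1 ms

Correct trials (n=7): 1137, 652, 1068, 1200, 1138, 883, 650
Mean correct RT = 6728/7 = 961.1429 ms
Proportion correct = 7/10
IES = 961.1429 / (7/10) = 1373.061 ms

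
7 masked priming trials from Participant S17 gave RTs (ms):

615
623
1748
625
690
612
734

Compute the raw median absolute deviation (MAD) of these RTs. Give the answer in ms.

13 ms

Sorted: 612, 615, 623, 625, 690, 734, 1748 → median = 625
|x − 625|: 10, 2, 1123, 0, 65, 13, 109
Sorted deviations: 0, 2, 10, 13, 65, 109, 1123 → MAD = 13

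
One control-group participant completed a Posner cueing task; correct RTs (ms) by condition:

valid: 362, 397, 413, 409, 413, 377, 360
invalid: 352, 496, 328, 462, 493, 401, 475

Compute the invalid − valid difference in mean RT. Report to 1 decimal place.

M(valid) = 2731/7 = 390.143
M(invalid) = 3007/7 = 429.571
Difference = 429.571 − 390.143 = 39.429 ms

39.4 ms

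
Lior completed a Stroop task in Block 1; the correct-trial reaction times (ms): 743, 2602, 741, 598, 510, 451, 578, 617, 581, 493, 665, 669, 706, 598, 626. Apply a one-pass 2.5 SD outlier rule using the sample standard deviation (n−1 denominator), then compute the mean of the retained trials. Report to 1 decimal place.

n = 15, ΣRT = 11178, M = 745.200
Σ(x−M)² = 3795878.40; s = √(3795878.40/14) = 520.705
Cutoffs: 745.200 ± 2.5·520.705 → [-556.6, 2047.0]
Outside: 2602 → excluded.
Retained (n=14): Σ = 8576, mean = 8576/14 = 612.571

612.6 ms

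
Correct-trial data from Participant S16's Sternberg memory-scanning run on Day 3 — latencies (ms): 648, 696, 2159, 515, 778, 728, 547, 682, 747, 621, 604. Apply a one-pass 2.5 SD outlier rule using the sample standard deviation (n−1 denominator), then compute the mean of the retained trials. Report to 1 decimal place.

656.6 ms

n = 11, ΣRT = 8725, M = 793.182
Σ(x−M)² = 2118381.64; s = √(2118381.64/10) = 460.259
Cutoffs: 793.182 ± 2.5·460.259 → [-357.5, 1943.8]
Outside: 2159 → excluded.
Retained (n=10): Σ = 6566, mean = 6566/10 = 656.600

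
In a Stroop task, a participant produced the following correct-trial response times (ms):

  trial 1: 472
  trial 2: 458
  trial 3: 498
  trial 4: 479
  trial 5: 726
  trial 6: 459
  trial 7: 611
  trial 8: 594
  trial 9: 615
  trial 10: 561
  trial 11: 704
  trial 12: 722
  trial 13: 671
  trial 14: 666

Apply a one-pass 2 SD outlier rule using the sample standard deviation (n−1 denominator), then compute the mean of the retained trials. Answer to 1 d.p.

n = 14, ΣRT = 8236, M = 588.286
Σ(x−M)² = 132428.86; s = √(132428.86/13) = 100.930
Cutoffs: 588.286 ± 2·100.930 → [386.4, 790.1]
No RTs fall outside the cutoffs; all 14 retained. Mean = 8236/14 = 588.286

588.3 ms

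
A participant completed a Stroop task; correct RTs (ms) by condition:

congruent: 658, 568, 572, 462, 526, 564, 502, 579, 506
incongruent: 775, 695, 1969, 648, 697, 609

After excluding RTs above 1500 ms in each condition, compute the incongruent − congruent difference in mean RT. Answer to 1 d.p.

incongruent: exclude 1969
M(congruent) = 4937/9 = 548.556
M(incongruent) = 3424/5 = 684.800
Difference = 684.800 − 548.556 = 136.244 ms

136.2 ms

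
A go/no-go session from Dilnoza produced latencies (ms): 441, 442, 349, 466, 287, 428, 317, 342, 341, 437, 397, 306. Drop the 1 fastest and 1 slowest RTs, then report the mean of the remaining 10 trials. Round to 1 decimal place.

380.0 ms

Sorted: 287, 306, 317, 341, 342, 349, 397, 428, 437, 441, 442, 466
Drop lowest 1 (287) and highest 1 (466)
Remaining (n=10): Σ = 3800, mean = 3800/10 = 380.000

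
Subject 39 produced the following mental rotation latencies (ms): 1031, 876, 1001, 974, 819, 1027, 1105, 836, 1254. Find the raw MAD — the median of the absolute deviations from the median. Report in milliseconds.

104 ms

Sorted: 819, 836, 876, 974, 1001, 1027, 1031, 1105, 1254 → median = 1001
|x − 1001|: 30, 125, 0, 27, 182, 26, 104, 165, 253
Sorted deviations: 0, 26, 27, 30, 104, 125, 165, 182, 253 → MAD = 104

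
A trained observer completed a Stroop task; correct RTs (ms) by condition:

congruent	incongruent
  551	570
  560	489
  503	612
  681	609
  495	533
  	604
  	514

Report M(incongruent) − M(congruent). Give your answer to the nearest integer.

M(congruent) = 2790/5 = 558.000
M(incongruent) = 3931/7 = 561.571
Difference = 561.571 − 558.000 = 3.571 ms

4 ms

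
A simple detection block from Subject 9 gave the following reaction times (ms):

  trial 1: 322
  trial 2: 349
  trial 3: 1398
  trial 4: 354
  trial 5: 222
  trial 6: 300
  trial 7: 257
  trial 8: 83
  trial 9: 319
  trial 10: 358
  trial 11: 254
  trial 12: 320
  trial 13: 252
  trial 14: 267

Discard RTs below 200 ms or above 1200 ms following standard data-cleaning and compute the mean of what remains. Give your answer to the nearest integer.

298 ms

Excluded: 83, 1398
Retained (n=12): Σ = 3574
Mean = 3574/12 = 297.8333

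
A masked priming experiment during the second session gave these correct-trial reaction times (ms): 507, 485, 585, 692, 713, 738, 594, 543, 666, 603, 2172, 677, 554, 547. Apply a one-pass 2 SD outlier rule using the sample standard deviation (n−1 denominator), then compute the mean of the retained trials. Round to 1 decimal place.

608.0 ms

n = 14, ΣRT = 10076, M = 719.714
Σ(x−M)² = 2351422.86; s = √(2351422.86/13) = 425.298
Cutoffs: 719.714 ± 2·425.298 → [-130.9, 1570.3]
Outside: 2172 → excluded.
Retained (n=13): Σ = 7904, mean = 7904/13 = 608.000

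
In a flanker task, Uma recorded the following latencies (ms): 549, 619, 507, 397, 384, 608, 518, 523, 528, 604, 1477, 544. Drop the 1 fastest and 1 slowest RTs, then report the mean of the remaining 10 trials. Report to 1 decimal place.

539.7 ms

Sorted: 384, 397, 507, 518, 523, 528, 544, 549, 604, 608, 619, 1477
Drop lowest 1 (384) and highest 1 (1477)
Remaining (n=10): Σ = 5397, mean = 5397/10 = 539.700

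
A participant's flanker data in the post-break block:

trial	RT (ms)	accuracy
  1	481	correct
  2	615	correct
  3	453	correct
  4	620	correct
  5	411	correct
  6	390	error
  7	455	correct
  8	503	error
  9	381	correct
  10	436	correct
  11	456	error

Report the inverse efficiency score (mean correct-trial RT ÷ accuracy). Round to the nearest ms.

662 ms

Correct trials (n=8): 481, 615, 453, 620, 411, 455, 381, 436
Mean correct RT = 3852/8 = 481.5000 ms
Proportion correct = 8/11
IES = 481.5000 / (8/11) = 662.062 ms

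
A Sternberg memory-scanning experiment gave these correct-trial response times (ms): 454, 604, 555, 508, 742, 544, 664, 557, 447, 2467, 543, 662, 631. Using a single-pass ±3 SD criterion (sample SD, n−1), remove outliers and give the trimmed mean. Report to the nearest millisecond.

576 ms

n = 13, ΣRT = 9378, M = 721.385
Σ(x−M)² = 3386673.08; s = √(3386673.08/12) = 531.246
Cutoffs: 721.385 ± 3·531.246 → [-872.4, 2315.1]
Outside: 2467 → excluded.
Retained (n=12): Σ = 6911, mean = 6911/12 = 575.917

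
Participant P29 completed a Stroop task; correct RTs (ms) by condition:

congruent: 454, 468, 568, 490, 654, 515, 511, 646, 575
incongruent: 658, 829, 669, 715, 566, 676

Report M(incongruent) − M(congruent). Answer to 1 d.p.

143.2 ms

M(congruent) = 4881/9 = 542.333
M(incongruent) = 4113/6 = 685.500
Difference = 685.500 − 542.333 = 143.167 ms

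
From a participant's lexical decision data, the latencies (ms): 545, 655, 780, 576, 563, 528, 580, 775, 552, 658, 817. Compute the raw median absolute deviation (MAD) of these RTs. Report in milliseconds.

Sorted: 528, 545, 552, 563, 576, 580, 655, 658, 775, 780, 817 → median = 580
|x − 580|: 35, 75, 200, 4, 17, 52, 0, 195, 28, 78, 237
Sorted deviations: 0, 4, 17, 28, 35, 52, 75, 78, 195, 200, 237 → MAD = 52

52 ms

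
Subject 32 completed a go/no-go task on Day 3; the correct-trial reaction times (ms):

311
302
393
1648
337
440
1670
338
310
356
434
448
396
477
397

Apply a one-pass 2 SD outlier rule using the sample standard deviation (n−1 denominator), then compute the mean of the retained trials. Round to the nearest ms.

380 ms

n = 15, ΣRT = 8257, M = 550.467
Σ(x−M)² = 2877237.73; s = √(2877237.73/14) = 453.340
Cutoffs: 550.467 ± 2·453.340 → [-356.2, 1457.1]
Outside: 1648, 1670 → excluded.
Retained (n=13): Σ = 4939, mean = 4939/13 = 379.923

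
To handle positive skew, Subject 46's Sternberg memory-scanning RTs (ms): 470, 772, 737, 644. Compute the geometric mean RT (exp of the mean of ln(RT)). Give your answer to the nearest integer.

ln(RT): 6.1527, 6.6490, 6.6026, 6.4677
Mean ln(RT) = 25.8720/4 = 6.46800
Geometric mean = exp(6.46800) = 644.19 ms

644 ms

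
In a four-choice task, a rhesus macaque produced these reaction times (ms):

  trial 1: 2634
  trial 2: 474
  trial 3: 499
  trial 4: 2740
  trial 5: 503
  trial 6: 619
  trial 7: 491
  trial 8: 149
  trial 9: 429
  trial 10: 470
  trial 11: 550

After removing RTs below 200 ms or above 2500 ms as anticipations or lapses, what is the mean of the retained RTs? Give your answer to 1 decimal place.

Excluded: 149, 2634, 2740
Retained (n=8): Σ = 4035
Mean = 4035/8 = 504.3750

504.4 ms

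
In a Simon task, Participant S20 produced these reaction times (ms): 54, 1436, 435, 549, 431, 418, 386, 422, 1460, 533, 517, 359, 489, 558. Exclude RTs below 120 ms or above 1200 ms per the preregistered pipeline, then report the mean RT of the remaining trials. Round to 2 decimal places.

Excluded: 54, 1436, 1460
Retained (n=11): Σ = 5097
Mean = 5097/11 = 463.3636

463.36 ms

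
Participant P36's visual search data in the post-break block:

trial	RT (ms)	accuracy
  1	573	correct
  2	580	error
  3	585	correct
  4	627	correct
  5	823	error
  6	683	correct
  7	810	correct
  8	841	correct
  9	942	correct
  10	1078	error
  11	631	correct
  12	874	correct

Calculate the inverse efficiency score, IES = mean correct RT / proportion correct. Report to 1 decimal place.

972.7 ms

Correct trials (n=9): 573, 585, 627, 683, 810, 841, 942, 631, 874
Mean correct RT = 6566/9 = 729.5556 ms
Proportion correct = 9/12
IES = 729.5556 / (9/12) = 972.741 ms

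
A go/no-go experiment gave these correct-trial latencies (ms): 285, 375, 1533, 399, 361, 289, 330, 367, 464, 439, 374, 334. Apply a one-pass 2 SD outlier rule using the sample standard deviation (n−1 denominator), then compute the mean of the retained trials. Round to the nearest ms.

365 ms

n = 12, ΣRT = 5550, M = 462.500
Σ(x−M)² = 1281145.00; s = √(1281145.00/11) = 341.274
Cutoffs: 462.500 ± 2·341.274 → [-220.0, 1145.0]
Outside: 1533 → excluded.
Retained (n=11): Σ = 4017, mean = 4017/11 = 365.182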